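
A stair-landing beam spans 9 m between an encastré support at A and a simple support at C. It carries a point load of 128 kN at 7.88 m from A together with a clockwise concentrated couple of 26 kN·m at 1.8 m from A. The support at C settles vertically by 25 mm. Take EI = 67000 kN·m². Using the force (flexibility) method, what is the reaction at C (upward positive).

Take the reaction at C as the redundant and release it; the primary structure is a cantilever fixed at A.
Free-end deflection of the primary structure under the applied loading (downward +):
  point load 128 at a = 7.88: Pa²(3L − a)/(6EI) = 25328/EI
  clockwise couple 26 at a = 1.8: M₀a(2L − a)/(2EI) = 379.1/EI
  δ_0 = 25707/EI
Tip deflection under a unit load at C: L³/(3EI) = 243/EI.
With EI = 67000 kN·m²: δ_0 = 0.38369 m and δ_{CC} = 0.003627 m/kN.
Compatibility — the beam at C must follow the support down by 0.025 m: δ_0 − R_C·δ_{CC} = 0.025, so R_C = (0.38369 − 0.025)/0.003627 = 98.9 kN.

R_C = 98.9 kN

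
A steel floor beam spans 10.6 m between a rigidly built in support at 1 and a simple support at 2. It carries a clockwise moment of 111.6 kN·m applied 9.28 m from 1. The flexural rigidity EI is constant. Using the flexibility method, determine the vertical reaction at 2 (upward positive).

Release the roller at 2. Primary structure: cantilever fixed at 1.
Downward deflection at the released point 2 due to the loads:
  clockwise couple 111.6 at a = 9.28: M₀a(2L − a)/(2EI) = 6172/EI
Tip deflection under a unit load at 2: L³/(3EI) = 397/EI.
Compatibility at 2: δ_0 − R_2·δ_{22} = 0, so R_2 = 6172/397 = 15.55 kN.

R_2 = 15.55 kN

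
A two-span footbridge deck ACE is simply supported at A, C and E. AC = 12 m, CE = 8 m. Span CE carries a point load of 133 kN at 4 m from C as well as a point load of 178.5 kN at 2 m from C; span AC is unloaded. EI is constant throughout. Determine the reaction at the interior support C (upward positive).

R_C = 236.5 kN

Take M_C as the redundant. Released structure: two simple spans AC and CE with a hinge at C.
End slopes at the hinge C, treating each span as simply supported:
  span CE: point load 133 at a = 4: Pab(L + b)/(6LEI) = 532/EI
  span CE: point load 178.5 at a = 2: Pab(L + b)/(6LEI) = 624.8/EI
  relative rotation θ_0 = (0 + 1157)/EI = 1157/EI
A unit hogging moment at C produces rotation L₁/(3EI) + L₂/(3EI) = 6.667/EI.
Slope continuity at C: θ_0 = M_C·6.667/EI, so M_C = 1157/6.667 = 173.5 kN·m (hogging).
Span AC, ΣM about A with M_C applied at C: R_C^{AC}·12 = 0 + 173.5, so R_C^{AC} = 14.46 kN and R_A = 0 − 14.46 = -14.46 kN.
Span CE, ΣM about E: R_C^{CE}·8 = 1603 + 173.5, so R_C^{CE} = 222.1 kN and R_E = 311.5 − 222.1 = 89.44 kN.
R_C = 14.46 + 222.1 = 236.5 kN.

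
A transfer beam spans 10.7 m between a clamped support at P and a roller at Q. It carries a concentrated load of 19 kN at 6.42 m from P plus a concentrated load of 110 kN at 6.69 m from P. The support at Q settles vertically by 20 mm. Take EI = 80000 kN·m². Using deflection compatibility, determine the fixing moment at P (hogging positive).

M_P = 265.7 kN·m

Take the reaction at Q as the redundant and release it; the primary structure is a cantilever fixed at P.
Free-end deflection of the primary structure under the applied loading (downward +):
  point load 19 at a = 6.42: Pa²(3L − a)/(6EI) = 3352/EI
  point load 110 at a = 6.69: Pa²(3L − a)/(6EI) = 20850/EI
  δ_0 = 24201/EI
Flexibility coefficient — unit upward force at Q: δ_{QQ} = L³/(3EI) = 408.3/EI.
With EI = 80000 kN·m²: δ_0 = 0.30252 m and δ_{QQ} = 0.005104 m/kN.
Compatibility — the beam at Q must follow the support down by 0.02 m: δ_0 − R_Q·δ_{QQ} = 0.02, so R_Q = (0.30252 − 0.02)/0.005104 = 55.35 kN.
Moment equilibrium about P: M_P = Σ(load moments about P) − R_Q·L = 857.9 − 55.35×10.7 = 265.7 kN·m.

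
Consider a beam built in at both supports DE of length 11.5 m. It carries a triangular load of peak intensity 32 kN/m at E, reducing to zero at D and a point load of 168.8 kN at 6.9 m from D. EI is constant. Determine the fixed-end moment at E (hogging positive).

Release both end moments; the primary structure is a simply-supported span DE with redundants M_D and M_E.
Simple-span end rotations at D and E under the given loads:
  at D: triangular load, peak 32: 7w₀L³/(360EI) = 946.3/EI
  at E: triangular load, peak 32: w₀L³/(45EI) = 1082/EI
  at D: point load 168.8 at a = 6.9: Pab(L + b)/(6LEI) = 1250/EI
  at E: point load 168.8 at a = 6.9: Pab(L + a)/(6LEI) = 1429/EI
  θ_D0 = 2196/EI,  θ_E0 = 2510/EI
Flexibility coefficients: a unit moment at one end gives L/(3EI) there and L/(6EI) at the far end, so f₁₁ = f₂₂ = 3.833/EI and f₁₂ = f₂₁ = 1.917/EI.
Compatibility — zero rotation at each built-in end:
  3.833 M_D + 1.917 M_E = 2196
  1.917 M_D + 3.833 M_E = 2510
Solving the pair gives M_D = 327.4 kN·m and M_E = 491.1 kN·m (hogging).

M_E = 491.1 kN·m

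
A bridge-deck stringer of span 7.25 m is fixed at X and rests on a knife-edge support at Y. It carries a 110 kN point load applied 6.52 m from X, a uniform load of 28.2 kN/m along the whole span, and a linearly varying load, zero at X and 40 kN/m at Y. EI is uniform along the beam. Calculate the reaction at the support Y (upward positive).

Choose R_Y as the redundant. The primary structure is the cantilever fixed at X.
Downward deflection at the released point Y due to the loads:
  point load 110 at a = 6.52: Pa²(3L − a)/(6EI) = 11870/EI
  UDL 28.2: wL⁴/(8EI) = 9739/EI
  triangular load, peak 40 at the free end: 11w₀L⁴/(120EI) = 10130/EI
  δ_0 = 31739/EI
Flexibility coefficient — unit upward force at Y: δ_{YY} = L³/(3EI) = 127/EI.
The prop prevents deflection at Y: R_Y = δ_0/δ_{YY} = 31739/127 = 249.9 kN.

R_Y = 249.9 kN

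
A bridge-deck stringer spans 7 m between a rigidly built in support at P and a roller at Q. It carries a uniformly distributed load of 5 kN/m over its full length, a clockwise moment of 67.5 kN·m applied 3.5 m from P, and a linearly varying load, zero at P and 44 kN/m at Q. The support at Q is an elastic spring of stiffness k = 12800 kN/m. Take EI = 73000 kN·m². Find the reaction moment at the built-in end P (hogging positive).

M_P = 184.1 kN·m

Release the roller at Q. Primary structure: cantilever fixed at P.
Free-end deflection of the primary structure under the applied loading (downward +):
  UDL 5: wL⁴/(8EI) = 1501/EI
  clockwise couple 67.5 at a = 3.5: M₀a(2L − a)/(2EI) = 1240/EI
  triangular load, peak 44 at the free end: 11w₀L⁴/(120EI) = 9684/EI
  δ_0 = 12425/EI
Flexibility coefficient — unit upward force at Q: δ_{QQ} = L³/(3EI) = 114.3/EI.
With EI = 73000 kN·m²: δ_0 = 0.17021 m and δ_{QQ} = 0.001566 m/kN.
Compatibility — the spring shortens by R_Q/k under the reaction it provides: δ_0 − R_Q·δ_{QQ} = R_Q/k. With 1/k = 0.000078 m/kN, R_Q = δ_0 / (δ_{QQ} + 1/k) = 0.17021 / (0.001566 + 0.000078) = 103.5 kN.
Moment equilibrium about P: M_P = Σ(load moments about P) − R_Q·L = 908.7 − 103.5×7 = 184.1 kN·m.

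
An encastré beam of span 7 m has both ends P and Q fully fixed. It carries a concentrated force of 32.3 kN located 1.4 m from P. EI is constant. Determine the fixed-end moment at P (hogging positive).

M_P = 28.94 kN·m

Release both end moments; the primary structure is a simply-supported span PQ with redundants M_P and M_Q.
Simple-span end rotations at P and Q under the given loads:
  at P: point load 32.3 at a = 1.4: Pab(L + b)/(6LEI) = 75.97/EI
  at Q: point load 32.3 at a = 1.4: Pab(L + a)/(6LEI) = 50.65/EI
  θ_P0 = 75.97/EI,  θ_Q0 = 50.65/EI
Flexibility coefficients: a unit moment at one end gives L/(3EI) there and L/(6EI) at the far end, so f₁₁ = f₂₂ = 2.333/EI and f₁₂ = f₂₁ = 1.167/EI.
Compatibility — zero rotation at each built-in end:
  2.333 M_P + 1.167 M_Q = 75.97
  1.167 M_P + 2.333 M_Q = 50.65
Solving the pair gives M_P = 28.94 kN·m and M_Q = 7.235 kN·m (hogging).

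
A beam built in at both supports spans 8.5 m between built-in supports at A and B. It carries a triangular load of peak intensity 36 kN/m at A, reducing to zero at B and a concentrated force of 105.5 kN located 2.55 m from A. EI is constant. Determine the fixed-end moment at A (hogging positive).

M_A = 261.9 kN·m

Release both end moments; the primary structure is a simply-supported span AB with redundants M_A and M_B.
End rotations of the released simple span under the applied load (×1/EI):
  at A: triangular load, peak 36: w₀L³/(45EI) = 491.3/EI
  at B: triangular load, peak 36: 7w₀L³/(360EI) = 429.9/EI
  at A: point load 105.5 at a = 2.55: Pab(L + b)/(6LEI) = 453.5/EI
  at B: point load 105.5 at a = 2.55: Pab(L + a)/(6LEI) = 346.8/EI
  θ_A0 = 944.8/EI,  θ_B0 = 776.7/EI
Flexibility coefficients: a unit moment at one end gives L/(3EI) there and L/(6EI) at the far end, so f₁₁ = f₂₂ = 2.833/EI and f₁₂ = f₂₁ = 1.417/EI.
Compatibility — zero rotation at each built-in end:
  2.833 M_A + 1.417 M_B = 944.8
  1.417 M_A + 2.833 M_B = 776.7
Solving the pair gives M_A = 261.9 kN·m and M_B = 143.2 kN·m (hogging).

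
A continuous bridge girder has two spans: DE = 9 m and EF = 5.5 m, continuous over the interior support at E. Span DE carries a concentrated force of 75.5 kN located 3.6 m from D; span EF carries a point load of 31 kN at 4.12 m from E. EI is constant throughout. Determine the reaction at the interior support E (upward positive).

R_E = 60.96 kN

Release continuity at E by inserting a hinge; the redundant is the internal moment M_E. The primary structure is two simply-supported spans DE and EF.
End slopes at the hinge E, treating each span as simply supported:
  span DE: point load 75.5 at a = 3.6: Pab(L + a)/(6LEI) = 342.5/EI
  span EF: point load 31 at a = 4.12: Pab(L + b)/(6LEI) = 36.75/EI
  relative rotation θ_0 = (342.5 + 36.75)/EI = 379.2/EI
A unit hogging moment at E produces rotation L₁/(3EI) + L₂/(3EI) = 4.833/EI.
Compatibility: M_E·(L₁+L₂)/(3EI) = θ_0, giving M_E = 78.46 kN·m (hogging).
Span DE, ΣM about D with M_E applied at E: R_E^{DE}·9 = 271.8 + 78.46, so R_E^{DE} = 38.92 kN and R_D = 75.5 − 38.92 = 36.58 kN.
Span EF, ΣM about F: R_E^{EF}·5.5 = 42.78 + 78.46, so R_E^{EF} = 22.04 kN and R_F = 31 − 22.04 = 8.957 kN.
R_E = 38.92 + 22.04 = 60.96 kN.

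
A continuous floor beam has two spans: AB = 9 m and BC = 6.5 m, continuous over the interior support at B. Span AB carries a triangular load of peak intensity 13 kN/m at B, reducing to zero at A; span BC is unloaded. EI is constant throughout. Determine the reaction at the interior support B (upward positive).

Release continuity at B by inserting a hinge; the redundant is the internal moment M_B. The primary structure is two simply-supported spans AB and BC.
Rotations at B on the released spans (each span's end-slope, ×1/EI):
  span AB: triangular load, peak 13: w₀L³/(45EI) = 210.6/EI
  relative rotation θ_0 = (210.6 + 0)/EI = 210.6/EI
A unit hogging moment at B produces rotation L₁/(3EI) + L₂/(3EI) = 5.167/EI.
Slope continuity at B: θ_0 = M_B·5.167/EI, so M_B = 210.6/5.167 = 40.76 kN·m (hogging).
Span AB, ΣM about A with M_B applied at B: R_B^{AB}·9 = 351 + 40.76, so R_B^{AB} = 43.53 kN and R_A = 58.5 − 43.53 = 14.97 kN.
Span BC, ΣM about C: R_B^{BC}·6.5 = 0 + 40.76, so R_B^{BC} = 6.271 kN and R_C = 0 − 6.271 = -6.271 kN.
R_B = 43.53 + 6.271 = 49.8 kN.

R_B = 49.8 kN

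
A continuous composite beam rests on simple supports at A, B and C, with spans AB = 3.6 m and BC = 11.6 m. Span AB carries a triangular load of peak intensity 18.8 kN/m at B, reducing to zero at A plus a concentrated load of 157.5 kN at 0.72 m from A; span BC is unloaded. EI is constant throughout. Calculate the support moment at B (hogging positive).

Insert a hinge at B; M_B is the redundant, and each span becomes simply supported.
Discontinuity in slope at B on the released structure — sum the simple-span end rotations:
  span AB: triangular load, peak 18.8: w₀L³/(45EI) = 19.49/EI
  span AB: point load 157.5 at a = 0.72: Pab(L + a)/(6LEI) = 65.32/EI
  relative rotation θ_0 = (84.81 + 0)/EI = 84.81/EI
A unit hogging moment at B produces rotation L₁/(3EI) + L₂/(3EI) = 5.067/EI.
Compatibility: M_B·(L₁+L₂)/(3EI) = θ_0, giving M_B = 16.74 kN·m (hogging).

M_B = 16.74 kN·m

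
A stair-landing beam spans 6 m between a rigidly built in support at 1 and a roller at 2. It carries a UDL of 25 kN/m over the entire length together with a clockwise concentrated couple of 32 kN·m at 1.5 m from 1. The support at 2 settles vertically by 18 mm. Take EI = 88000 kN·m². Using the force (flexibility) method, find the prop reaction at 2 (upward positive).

Release the roller at 2. Primary structure: cantilever fixed at 1.
Primary-structure tip deflection at 2 by superposition:
  UDL 25: wL⁴/(8EI) = 4050/EI
  clockwise couple 32 at a = 1.5: M₀a(2L − a)/(2EI) = 252/EI
  δ_0 = 4302/EI
Tip deflection under a unit load at 2: L³/(3EI) = 72/EI.
With EI = 88000 kN·m²: δ_0 = 0.048886 m and δ_{22} = 0.000818 m/kN.
Compatibility — the beam at 2 must follow the support down by 0.018 m: δ_0 − R_2·δ_{22} = 0.018, so R_2 = (0.048886 − 0.018)/0.000818 = 37.75 kN.

R_2 = 37.75 kN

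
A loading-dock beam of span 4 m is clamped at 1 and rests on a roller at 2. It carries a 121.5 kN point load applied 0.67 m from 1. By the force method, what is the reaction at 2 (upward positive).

R_2 = 4.828 kN

Release the roller at 2. Primary structure: cantilever fixed at 1.
Deflection at 2 on the released cantilever, summing each load's contribution:
  point load 121.5 at a = 0.67: Pa²(3L − a)/(6EI) = 103/EI
Flexibility coefficient — unit upward force at 2: δ_{22} = L³/(3EI) = 21.33/EI.
The prop prevents deflection at 2: R_2 = δ_0/δ_{22} = 103/21.33 = 4.828 kN.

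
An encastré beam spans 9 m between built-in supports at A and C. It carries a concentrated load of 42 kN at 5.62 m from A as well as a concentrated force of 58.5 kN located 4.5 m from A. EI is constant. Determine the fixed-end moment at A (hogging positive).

M_A = 99.1 kN·m

Release both end moments; the primary structure is a simply-supported span AC with redundants M_A and M_C.
Simple-span end rotations at A and C under the given loads:
  at A: point load 42 at a = 5.62: Pab(L + b)/(6LEI) = 182.9/EI
  at C: point load 42 at a = 5.62: Pab(L + a)/(6LEI) = 216/EI
  at A: point load 58.5 at a = 4.5: Pab(L + b)/(6LEI) = 296.2/EI
  at C: point load 58.5 at a = 4.5: Pab(L + a)/(6LEI) = 296.2/EI
  θ_A0 = 479.1/EI,  θ_C0 = 512.2/EI
Flexibility coefficients: a unit moment at one end gives L/(3EI) there and L/(6EI) at the far end, so f₁₁ = f₂₂ = 3/EI and f₁₂ = f₂₁ = 1.5/EI.
Compatibility — zero rotation at each built-in end:
  3 M_A + 1.5 M_C = 479.1
  1.5 M_A + 3 M_C = 512.2
Solving the pair gives M_A = 99.1 kN·m and M_C = 121.2 kN·m (hogging).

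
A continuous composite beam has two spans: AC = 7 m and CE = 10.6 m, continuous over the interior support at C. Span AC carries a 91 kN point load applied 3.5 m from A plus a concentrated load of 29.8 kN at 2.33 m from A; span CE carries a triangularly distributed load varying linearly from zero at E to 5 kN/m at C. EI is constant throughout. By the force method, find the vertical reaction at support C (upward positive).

Release continuity at C by inserting a hinge; the redundant is the internal moment M_C. The primary structure is two simply-supported spans AC and CE.
Discontinuity in slope at C on the released structure — sum the simple-span end rotations:
  span AC: point load 91 at a = 3.5: Pab(L + a)/(6LEI) = 278.7/EI
  span AC: point load 29.8 at a = 2.33: Pab(L + a)/(6LEI) = 72.03/EI
  span CE: triangular load, peak 5: w₀L³/(45EI) = 132.3/EI
  relative rotation θ_0 = (350.7 + 132.3)/EI = 483.1/EI
A unit hogging moment at C produces rotation L₁/(3EI) + L₂/(3EI) = 5.867/EI.
Slope continuity at C: θ_0 = M_C·5.867/EI, so M_C = 483.1/5.867 = 82.34 kN·m (hogging).
Span AC, ΣM about A with M_C applied at C: R_C^{AC}·7 = 387.9 + 82.34, so R_C^{AC} = 67.18 kN and R_A = 120.8 − 67.18 = 53.62 kN.
Span CE, ΣM about E: R_C^{CE}·10.6 = 187.3 + 82.34, so R_C^{CE} = 25.43 kN and R_E = 26.5 − 25.43 = 1.066 kN.
R_C = 67.18 + 25.43 = 92.62 kN.

R_C = 92.62 kN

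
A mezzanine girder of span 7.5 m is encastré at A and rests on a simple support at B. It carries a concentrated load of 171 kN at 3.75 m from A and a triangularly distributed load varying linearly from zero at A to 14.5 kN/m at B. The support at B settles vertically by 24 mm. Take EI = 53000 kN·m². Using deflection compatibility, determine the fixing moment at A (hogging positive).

M_A = 355.9 kN·m

Release the roller at B. Primary structure: cantilever fixed at A.
Downward deflection at the released point B due to the loads:
  point load 171 at a = 3.75: Pa²(3L − a)/(6EI) = 7515/EI
  triangular load, peak 14.5 at the free end: 11w₀L⁴/(120EI) = 4206/EI
  δ_0 = 11720/EI
Flexibility coefficient — unit upward force at B: δ_{BB} = L³/(3EI) = 140.6/EI.
With EI = 53000 kN·m²: δ_0 = 0.22114 m and δ_{BB} = 0.002653 m/kN.
Compatibility — the beam at B must follow the support down by 0.024 m: δ_0 − R_B·δ_{BB} = 0.024, so R_B = (0.22114 − 0.024)/0.002653 = 74.3 kN.
Moment equilibrium about A: M_A = Σ(load moments about A) − R_B·L = 913.1 − 74.3×7.5 = 355.9 kN·m.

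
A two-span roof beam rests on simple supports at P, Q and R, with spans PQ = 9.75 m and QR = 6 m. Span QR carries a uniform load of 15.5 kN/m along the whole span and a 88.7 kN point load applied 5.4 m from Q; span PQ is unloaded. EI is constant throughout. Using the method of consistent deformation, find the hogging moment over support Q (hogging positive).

Take M_Q as the redundant. Released structure: two simple spans PQ and QR with a hinge at Q.
End slopes at the hinge Q, treating each span as simply supported:
  span QR: UDL 15.5: wL³/(24EI) = 139.5/EI
  span QR: point load 88.7 at a = 5.4: Pab(L + b)/(6LEI) = 52.69/EI
  relative rotation θ_0 = (0 + 192.2)/EI = 192.2/EI
A unit hogging moment at Q produces rotation L₁/(3EI) + L₂/(3EI) = 5.25/EI.
Slope continuity at Q: θ_0 = M_Q·5.25/EI, so M_Q = 192.2/5.25 = 36.61 kN·m (hogging).

M_Q = 36.61 kN·m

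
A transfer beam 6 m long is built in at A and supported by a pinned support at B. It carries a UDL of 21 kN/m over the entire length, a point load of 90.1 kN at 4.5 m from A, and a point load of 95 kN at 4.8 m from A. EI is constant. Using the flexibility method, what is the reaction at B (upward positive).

Choose R_B as the redundant. The primary structure is the cantilever fixed at A.
Downward deflection at the released point B due to the loads:
  UDL 21: wL⁴/(8EI) = 3402/EI
  point load 90.1 at a = 4.5: Pa²(3L − a)/(6EI) = 4105/EI
  point load 95 at a = 4.8: Pa²(3L − a)/(6EI) = 4815/EI
  δ_0 = 12323/EI
Flexibility coefficient — unit upward force at B: δ_{BB} = L³/(3EI) = 72/EI.
Compatibility at B: δ_0 − R_B·δ_{BB} = 0, so R_B = 12323/72 = 171.1 kN.

R_B = 171.1 kN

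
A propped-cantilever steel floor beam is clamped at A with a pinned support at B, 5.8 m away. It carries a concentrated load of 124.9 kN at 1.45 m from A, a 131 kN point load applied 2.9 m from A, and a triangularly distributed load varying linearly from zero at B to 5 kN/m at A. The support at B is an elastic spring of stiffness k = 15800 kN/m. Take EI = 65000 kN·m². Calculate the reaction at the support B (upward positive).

R_B = 51.32 kN

Choose R_B as the redundant. The primary structure is the cantilever fixed at A.
Primary-structure tip deflection at B by superposition:
  point load 124.9 at a = 1.45: Pa²(3L − a)/(6EI) = 698.1/EI
  point load 131 at a = 2.9: Pa²(3L − a)/(6EI) = 2662/EI
  triangular load, peak 5 at the fixed end: w₀L⁴/(30EI) = 188.6/EI
  δ_0 = 3549/EI
Flexibility coefficient — unit upward force at B: δ_{BB} = L³/(3EI) = 65.04/EI.
With EI = 65000 kN·m²: δ_0 = 0.054602 m and δ_{BB} = 0.001001 m/kN.
Compatibility — the spring shortens by R_B/k under the reaction it provides: δ_0 − R_B·δ_{BB} = R_B/k. With 1/k = 0.000063 m/kN, R_B = δ_0 / (δ_{BB} + 1/k) = 0.054602 / (0.001001 + 0.000063) = 51.32 kN.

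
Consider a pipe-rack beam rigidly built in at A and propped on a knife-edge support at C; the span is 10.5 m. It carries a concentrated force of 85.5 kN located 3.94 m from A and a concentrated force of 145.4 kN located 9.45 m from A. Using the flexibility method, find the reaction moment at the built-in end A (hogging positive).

M_A = 246.5 kN·m

Release the roller at C. Primary structure: cantilever fixed at A.
Deflection at C on the released cantilever, summing each load's contribution:
  point load 85.5 at a = 3.94: Pa²(3L − a)/(6EI) = 6097/EI
  point load 145.4 at a = 9.45: Pa²(3L − a)/(6EI) = 47718/EI
  δ_0 = 53815/EI
Flexibility coefficient — unit upward force at C: δ_{CC} = L³/(3EI) = 385.9/EI.
The prop prevents deflection at C: R_C = δ_0/δ_{CC} = 53815/385.9 = 139.5 kN.
Moment equilibrium about A: M_A = Σ(load moments about A) − R_C·L = 1711 − 139.5×10.5 = 246.5 kN·m.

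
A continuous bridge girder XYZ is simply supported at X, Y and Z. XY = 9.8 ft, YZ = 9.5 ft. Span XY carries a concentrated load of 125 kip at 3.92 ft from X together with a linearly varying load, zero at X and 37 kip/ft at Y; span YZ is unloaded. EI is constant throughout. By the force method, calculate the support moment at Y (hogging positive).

M_Y = 224.8 kip·ft

Take M_Y as the redundant. Released structure: two simple spans XY and YZ with a hinge at Y.
Rotations at Y on the released spans (each span's end-slope, ×1/EI):
  span XY: point load 125 at a = 3.92: Pab(L + a)/(6LEI) = 672.3/EI
  span XY: triangular load, peak 37: w₀L³/(45EI) = 773.9/EI
  relative rotation θ_0 = (1446 + 0)/EI = 1446/EI
A unit hogging moment at Y produces rotation L₁/(3EI) + L₂/(3EI) = 6.433/EI.
Compatibility: M_Y·(L₁+L₂)/(3EI) = θ_0, giving M_Y = 224.8 kip·ft (hogging).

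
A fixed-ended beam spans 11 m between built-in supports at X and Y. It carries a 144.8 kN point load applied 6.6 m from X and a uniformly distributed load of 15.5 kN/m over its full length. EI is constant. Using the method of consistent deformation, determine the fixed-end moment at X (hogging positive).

Take the two fixed-end moments M_X, M_Y as redundants; the released structure is the simple span XY.
Simple-span end rotations at X and Y under the given loads:
  at X: point load 144.8 at a = 6.6: Pab(L + b)/(6LEI) = 981.2/EI
  at Y: point load 144.8 at a = 6.6: Pab(L + a)/(6LEI) = 1121/EI
  at X: UDL 15.5: wL³/(24EI) = 859.6/EI
  at Y: UDL 15.5: wL³/(24EI) = 859.6/EI
  θ_X0 = 1841/EI,  θ_Y0 = 1981/EI
Flexibility coefficients: a unit moment at one end gives L/(3EI) there and L/(6EI) at the far end, so f₁₁ = f₂₂ = 3.667/EI and f₁₂ = f₂₁ = 1.833/EI.
Compatibility — zero rotation at each built-in end:
  3.667 M_X + 1.833 M_Y = 1841
  1.833 M_X + 3.667 M_Y = 1981
Solving the pair gives M_X = 309.2 kN·m and M_Y = 385.7 kN·m (hogging).

M_X = 309.2 kN·m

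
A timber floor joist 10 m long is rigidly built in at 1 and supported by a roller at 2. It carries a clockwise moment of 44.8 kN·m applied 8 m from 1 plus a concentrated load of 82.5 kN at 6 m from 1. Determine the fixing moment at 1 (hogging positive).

M_1 = 118.9 kN·m

Take the reaction at 2 as the redundant and release it; the primary structure is a cantilever fixed at 1.
Downward deflection at the released point 2 due to the loads:
  clockwise couple 44.8 at a = 8: M₀a(2L − a)/(2EI) = 2150/EI
  point load 82.5 at a = 6: Pa²(3L − a)/(6EI) = 11880/EI
  δ_0 = 14030/EI
Flexibility coefficient — unit upward force at 2: δ_{22} = L³/(3EI) = 333.3/EI.
Compatibility at 2: δ_0 − R_2·δ_{22} = 0, so R_2 = 14030/333.3 = 42.09 kN.
Moment equilibrium about 1: M_1 = Σ(load moments about 1) − R_2·L = 539.8 − 42.09×10 = 118.9 kN·m.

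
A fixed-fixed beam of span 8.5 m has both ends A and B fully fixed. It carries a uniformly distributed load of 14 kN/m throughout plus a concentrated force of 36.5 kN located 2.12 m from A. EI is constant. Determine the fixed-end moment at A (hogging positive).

M_A = 127.9 kN·m

Take the two fixed-end moments M_A, M_B as redundants; the released structure is the simple span AB.
End rotations of the released simple span under the applied load (×1/EI):
  at A: UDL 14: wL³/(24EI) = 358.2/EI
  at B: UDL 14: wL³/(24EI) = 358.2/EI
  at A: point load 36.5 at a = 2.12: Pab(L + b)/(6LEI) = 144/EI
  at B: point load 36.5 at a = 2.12: Pab(L + a)/(6LEI) = 102.8/EI
  θ_A0 = 502.3/EI,  θ_B0 = 461/EI
Flexibility coefficients: a unit moment at one end gives L/(3EI) there and L/(6EI) at the far end, so f₁₁ = f₂₂ = 2.833/EI and f₁₂ = f₂₁ = 1.417/EI.
Compatibility — zero rotation at each built-in end:
  2.833 M_A + 1.417 M_B = 502.3
  1.417 M_A + 2.833 M_B = 461
Solving the pair gives M_A = 127.9 kN·m and M_B = 98.78 kN·m (hogging).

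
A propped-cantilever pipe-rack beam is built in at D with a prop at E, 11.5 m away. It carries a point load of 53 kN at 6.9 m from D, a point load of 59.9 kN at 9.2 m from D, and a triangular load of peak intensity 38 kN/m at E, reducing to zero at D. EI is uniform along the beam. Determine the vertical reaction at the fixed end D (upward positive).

R_D = 146.2 kN

Choose R_E as the redundant. The primary structure is the cantilever fixed at D.
Primary-structure tip deflection at E by superposition:
  point load 53 at a = 6.9: Pa²(3L − a)/(6EI) = 11607/EI
  point load 59.9 at a = 9.2: Pa²(3L − a)/(6EI) = 21378/EI
  triangular load, peak 38 at the free end: 11w₀L⁴/(120EI) = 60924/EI
  δ_0 = 93909/EI
Flexibility coefficient — unit upward force at E: δ_{EE} = L³/(3EI) = 507/EI.
The prop prevents deflection at E: R_E = δ_0/δ_{EE} = 93909/507 = 185.2 kN.
Vertical equilibrium: R_D = ΣP − R_E = 331.4 − 185.2 = 146.2 kN.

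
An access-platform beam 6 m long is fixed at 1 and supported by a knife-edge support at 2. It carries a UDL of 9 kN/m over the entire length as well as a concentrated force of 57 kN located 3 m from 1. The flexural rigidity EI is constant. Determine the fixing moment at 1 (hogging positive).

M_1 = 104.6 kN·m

Remove the prop at 2; the released (primary) structure is a cantilever built in at 1.
Deflection at 2 on the released cantilever, summing each load's contribution:
  UDL 9: wL⁴/(8EI) = 1458/EI
  point load 57 at a = 3: Pa²(3L − a)/(6EI) = 1282/EI
  δ_0 = 2740/EI
Flexibility coefficient — unit upward force at 2: δ_{22} = L³/(3EI) = 72/EI.
Compatibility at 2: δ_0 − R_2·δ_{22} = 0, so R_2 = 2740/72 = 38.06 kN.
Moment equilibrium about 1: M_1 = Σ(load moments about 1) − R_2·L = 333 − 38.06×6 = 104.6 kN·m.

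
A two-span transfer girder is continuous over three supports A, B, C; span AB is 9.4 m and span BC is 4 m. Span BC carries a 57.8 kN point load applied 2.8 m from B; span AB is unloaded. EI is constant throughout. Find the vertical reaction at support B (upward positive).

R_B = 20.7 kN

Take M_B as the redundant. Released structure: two simple spans AB and BC with a hinge at B.
Discontinuity in slope at B on the released structure — sum the simple-span end rotations:
  span BC: point load 57.8 at a = 2.8: Pab(L + b)/(6LEI) = 42.08/EI
  relative rotation θ_0 = (0 + 42.08)/EI = 42.08/EI
A unit hogging moment at B produces rotation L₁/(3EI) + L₂/(3EI) = 4.467/EI.
Compatibility: M_B·(L₁+L₂)/(3EI) = θ_0, giving M_B = 9.421 kN·m (hogging).
Span AB, ΣM about A with M_B applied at B: R_B^{AB}·9.4 = 0 + 9.421, so R_B^{AB} = 1.002 kN and R_A = 0 − 1.002 = -1.002 kN.
Span BC, ΣM about C: R_B^{BC}·4 = 69.36 + 9.421, so R_B^{BC} = 19.7 kN and R_C = 57.8 − 19.7 = 38.1 kN.
R_B = 1.002 + 19.7 = 20.7 kN.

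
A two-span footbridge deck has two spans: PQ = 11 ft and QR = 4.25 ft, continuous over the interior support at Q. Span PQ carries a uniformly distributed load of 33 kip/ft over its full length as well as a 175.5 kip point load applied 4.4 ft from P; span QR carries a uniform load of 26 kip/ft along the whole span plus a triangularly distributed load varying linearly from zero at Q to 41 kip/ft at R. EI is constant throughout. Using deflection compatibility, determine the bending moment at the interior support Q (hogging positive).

M_Q = 622.4 kip·ft

Insert a hinge at Q; M_Q is the redundant, and each span becomes simply supported.
Rotations at Q on the released spans (each span's end-slope, ×1/EI):
  span PQ: UDL 33: wL³/(24EI) = 1830/EI
  span PQ: point load 175.5 at a = 4.4: Pab(L + a)/(6LEI) = 1189/EI
  span QR: UDL 26: wL³/(24EI) = 83.16/EI
  span QR: triangular load, peak 41: 7w₀L³/(360EI) = 61.2/EI
  relative rotation θ_0 = (3019 + 144.4)/EI = 3164/EI
A unit hogging moment at Q produces rotation L₁/(3EI) + L₂/(3EI) = 5.083/EI.
Compatibility: M_Q·(L₁+L₂)/(3EI) = θ_0, giving M_Q = 622.4 kip·ft (hogging).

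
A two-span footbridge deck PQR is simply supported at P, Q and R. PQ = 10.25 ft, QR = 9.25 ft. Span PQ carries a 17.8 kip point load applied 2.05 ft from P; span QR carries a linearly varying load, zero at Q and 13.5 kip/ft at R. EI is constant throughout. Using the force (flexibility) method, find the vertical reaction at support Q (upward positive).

Release continuity at Q by inserting a hinge; the redundant is the internal moment M_Q. The primary structure is two simply-supported spans PQ and QR.
Discontinuity in slope at Q on the released structure — sum the simple-span end rotations:
  span PQ: point load 17.8 at a = 2.05: Pab(L + a)/(6LEI) = 59.84/EI
  span QR: triangular load, peak 13.5: 7w₀L³/(360EI) = 207.8/EI
  relative rotation θ_0 = (59.84 + 207.8)/EI = 267.6/EI
A unit hogging moment at Q produces rotation L₁/(3EI) + L₂/(3EI) = 6.5/EI.
Compatibility: M_Q·(L₁+L₂)/(3EI) = θ_0, giving M_Q = 41.17 kip·ft (hogging).
Span PQ, ΣM about P with M_Q applied at Q: R_Q^{PQ}·10.25 = 36.49 + 41.17, so R_Q^{PQ} = 7.577 kip and R_P = 17.8 − 7.577 = 10.22 kip.
Span QR, ΣM about R: R_Q^{QR}·9.25 = 192.5 + 41.17, so R_Q^{QR} = 25.26 kip and R_R = 62.44 − 25.26 = 37.17 kip.
R_Q = 7.577 + 25.26 = 32.84 kip.

R_Q = 32.84 kip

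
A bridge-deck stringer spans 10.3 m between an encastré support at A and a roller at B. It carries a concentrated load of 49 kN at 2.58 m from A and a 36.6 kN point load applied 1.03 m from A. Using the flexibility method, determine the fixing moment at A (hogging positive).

Release the roller at B. Primary structure: cantilever fixed at A.
Downward deflection at the released point B due to the loads:
  point load 49 at a = 2.58: Pa²(3L − a)/(6EI) = 1539/EI
  point load 36.6 at a = 1.03: Pa²(3L − a)/(6EI) = 193.3/EI
  δ_0 = 1733/EI
Tip deflection under a unit load at B: L³/(3EI) = 364.2/EI.
The prop prevents deflection at B: R_B = δ_0/δ_{BB} = 1733/364.2 = 4.757 kN.
Moment equilibrium about A: M_A = Σ(load moments about A) − R_B·L = 164.1 − 4.757×10.3 = 115.1 kN·m.

M_A = 115.1 kN·m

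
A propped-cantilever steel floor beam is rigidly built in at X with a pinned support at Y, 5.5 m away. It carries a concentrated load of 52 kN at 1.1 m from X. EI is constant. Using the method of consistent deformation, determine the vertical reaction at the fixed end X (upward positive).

Choose R_Y as the redundant. The primary structure is the cantilever fixed at X.
Downward deflection at the released point Y due to the loads:
  point load 52 at a = 1.1: Pa²(3L − a)/(6EI) = 161.5/EI
Tip deflection under a unit load at Y: L³/(3EI) = 55.46/EI.
The prop prevents deflection at Y: R_Y = δ_0/δ_{YY} = 161.5/55.46 = 2.912 kN.
Vertical equilibrium: R_X = ΣP − R_Y = 52 − 2.912 = 49.09 kN.

R_X = 49.09 kN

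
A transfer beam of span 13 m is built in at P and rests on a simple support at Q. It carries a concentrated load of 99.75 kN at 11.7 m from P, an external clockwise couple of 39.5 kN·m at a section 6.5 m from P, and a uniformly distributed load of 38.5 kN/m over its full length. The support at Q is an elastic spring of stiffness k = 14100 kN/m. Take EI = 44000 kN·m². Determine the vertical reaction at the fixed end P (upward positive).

Take the reaction at Q as the redundant and release it; the primary structure is a cantilever fixed at P.
Free-end deflection of the primary structure under the applied loading (downward +):
  point load 99.75 at a = 11.7: Pa²(3L − a)/(6EI) = 62129/EI
  clockwise couple 39.5 at a = 6.5: M₀a(2L − a)/(2EI) = 2503/EI
  UDL 38.5: wL⁴/(8EI) = 137450/EI
  δ_0 = 202082/EI
Tip deflection under a unit load at Q: L³/(3EI) = 732.3/EI.
With EI = 44000 kN·m²: δ_0 = 4.5928 m and δ_{QQ} = 0.016644 m/kN.
Compatibility — the spring shortens by R_Q/k under the reaction it provides: δ_0 − R_Q·δ_{QQ} = R_Q/k. With 1/k = 0.000071 m/kN, R_Q = δ_0 / (δ_{QQ} + 1/k) = 4.5928 / (0.016644 + 0.000071) = 274.8 kN.
Vertical equilibrium: R_P = ΣP − R_Q = 600.2 − 274.8 = 325.5 kN.

R_P = 325.5 kN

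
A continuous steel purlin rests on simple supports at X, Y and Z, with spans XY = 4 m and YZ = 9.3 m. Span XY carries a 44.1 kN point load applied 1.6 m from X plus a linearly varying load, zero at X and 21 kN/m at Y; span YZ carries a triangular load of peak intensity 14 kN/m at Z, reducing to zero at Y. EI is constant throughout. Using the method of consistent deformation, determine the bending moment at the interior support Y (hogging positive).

Release continuity at Y by inserting a hinge; the redundant is the internal moment M_Y. The primary structure is two simply-supported spans XY and YZ.
Discontinuity in slope at Y on the released structure — sum the simple-span end rotations:
  span XY: point load 44.1 at a = 1.6: Pab(L + a)/(6LEI) = 39.51/EI
  span XY: triangular load, peak 21: w₀L³/(45EI) = 29.87/EI
  span YZ: triangular load, peak 14: 7w₀L³/(360EI) = 219/EI
  relative rotation θ_0 = (69.38 + 219)/EI = 288.3/EI
A unit hogging moment at Y produces rotation L₁/(3EI) + L₂/(3EI) = 4.433/EI.
Slope continuity at Y: θ_0 = M_Y·4.433/EI, so M_Y = 288.3/4.433 = 65.04 kN·m (hogging).

M_Y = 65.04 kN·m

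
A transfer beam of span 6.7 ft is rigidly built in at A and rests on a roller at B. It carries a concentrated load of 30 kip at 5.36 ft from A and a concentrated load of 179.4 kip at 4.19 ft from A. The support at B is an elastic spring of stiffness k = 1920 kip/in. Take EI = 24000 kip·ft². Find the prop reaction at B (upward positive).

Take the reaction at B as the redundant and release it; the primary structure is a cantilever fixed at A.
Deflection at B on the released cantilever, summing each load's contribution:
  point load 30 at a = 5.36: Pa²(3L − a)/(6EI) = 2117/EI
  point load 179.4 at a = 4.19: Pa²(3L − a)/(6EI) = 8352/EI
  δ_0 = 10469/EI
Flexibility coefficient — unit upward force at B: δ_{BB} = L³/(3EI) = 100.3/EI.
With EI = 24000 kip·ft²: δ_0 = 0.43621 ft and δ_{BB} = 0.004177 ft/kip.
Compatibility — the spring shortens by R_B/k under the reaction it provides: δ_0 − R_B·δ_{BB} = R_B/k. With 1/k = 1/(1920×12) ft/kip = 0.000043 ft/kip, R_B = δ_0 / (δ_{BB} + 1/k) = 0.43621 / (0.004177 + 0.000043) = 103.4 kip.

R_B = 103.4 kip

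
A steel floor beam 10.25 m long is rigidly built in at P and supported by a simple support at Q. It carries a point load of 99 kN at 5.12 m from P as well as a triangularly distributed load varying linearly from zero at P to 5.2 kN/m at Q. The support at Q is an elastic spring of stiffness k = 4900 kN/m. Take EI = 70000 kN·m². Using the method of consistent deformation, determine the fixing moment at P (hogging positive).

Release the roller at Q. Primary structure: cantilever fixed at P.
Deflection at Q on the released cantilever, summing each load's contribution:
  point load 99 at a = 5.12: Pa²(3L − a)/(6EI) = 11086/EI
  triangular load, peak 5.2 at the free end: 11w₀L⁴/(120EI) = 5262/EI
  δ_0 = 16347/EI
Tip deflection under a unit load at Q: L³/(3EI) = 359/EI.
With EI = 70000 kN·m²: δ_0 = 0.23353 m and δ_{QQ} = 0.005128 m/kN.
Compatibility — the spring shortens by R_Q/k under the reaction it provides: δ_0 − R_Q·δ_{QQ} = R_Q/k. With 1/k = 0.000204 m/kN, R_Q = δ_0 / (δ_{QQ} + 1/k) = 0.23353 / (0.005128 + 0.000204) = 43.8 kN.
Moment equilibrium about P: M_P = Σ(load moments about P) − R_Q·L = 689 − 43.8×10.25 = 240.1 kN·m.

M_P = 240.1 kN·m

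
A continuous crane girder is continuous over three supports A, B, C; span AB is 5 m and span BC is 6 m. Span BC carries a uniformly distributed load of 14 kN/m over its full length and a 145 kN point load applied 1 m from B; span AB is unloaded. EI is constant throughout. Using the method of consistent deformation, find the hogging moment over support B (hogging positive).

M_B = 94.78 kN·m

Take M_B as the redundant. Released structure: two simple spans AB and BC with a hinge at B.
Discontinuity in slope at B on the released structure — sum the simple-span end rotations:
  span BC: UDL 14: wL³/(24EI) = 126/EI
  span BC: point load 145 at a = 1: Pab(L + b)/(6LEI) = 221.5/EI
  relative rotation θ_0 = (0 + 347.5)/EI = 347.5/EI
A unit hogging moment at B produces rotation L₁/(3EI) + L₂/(3EI) = 3.667/EI.
Compatibility: M_B·(L₁+L₂)/(3EI) = θ_0, giving M_B = 94.78 kN·m (hogging).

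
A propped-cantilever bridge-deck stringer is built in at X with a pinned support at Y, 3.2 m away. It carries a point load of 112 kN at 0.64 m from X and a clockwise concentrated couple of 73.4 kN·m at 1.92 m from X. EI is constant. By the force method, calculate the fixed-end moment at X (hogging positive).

Take the reaction at Y as the redundant and release it; the primary structure is a cantilever fixed at X.
Primary-structure tip deflection at Y by superposition:
  point load 112 at a = 0.64: Pa²(3L − a)/(6EI) = 68.51/EI
  clockwise couple 73.4 at a = 1.92: M₀a(2L − a)/(2EI) = 315.7/EI
  δ_0 = 384.2/EI
Flexibility coefficient — unit upward force at Y: δ_{YY} = L³/(3EI) = 10.92/EI.
The prop prevents deflection at Y: R_Y = δ_0/δ_{YY} = 384.2/10.92 = 35.17 kN.
Moment equilibrium about X: M_X = Σ(load moments about X) − R_Y·L = 145.1 − 35.17×3.2 = 32.53 kN·m.

M_X = 32.53 kN·m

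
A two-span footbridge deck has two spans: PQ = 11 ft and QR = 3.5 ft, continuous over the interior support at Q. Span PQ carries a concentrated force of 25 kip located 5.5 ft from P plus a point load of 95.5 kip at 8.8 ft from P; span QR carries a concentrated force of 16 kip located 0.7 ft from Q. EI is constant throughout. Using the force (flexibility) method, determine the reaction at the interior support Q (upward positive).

R_Q = 160.4 kip

Insert a hinge at Q; M_Q is the redundant, and each span becomes simply supported.
Rotations at Q on the released spans (each span's end-slope, ×1/EI):
  span PQ: point load 25 at a = 5.5: Pab(L + a)/(6LEI) = 189.1/EI
  span PQ: point load 95.5 at a = 8.8: Pab(L + a)/(6LEI) = 554.7/EI
  span QR: point load 16 at a = 0.7: Pab(L + b)/(6LEI) = 9.408/EI
  relative rotation θ_0 = (743.7 + 9.408)/EI = 753.1/EI
A unit hogging moment at Q produces rotation L₁/(3EI) + L₂/(3EI) = 4.833/EI.
Slope continuity at Q: θ_0 = M_Q·4.833/EI, so M_Q = 753.1/4.833 = 155.8 kip·ft (hogging).
Span PQ, ΣM about P with M_Q applied at Q: R_Q^{PQ}·11 = 977.9 + 155.8, so R_Q^{PQ} = 103.1 kip and R_P = 120.5 − 103.1 = 17.43 kip.
Span QR, ΣM about R: R_Q^{QR}·3.5 = 44.8 + 155.8, so R_Q^{QR} = 57.32 kip and R_R = 16 − 57.32 = -41.32 kip.
R_Q = 103.1 + 57.32 = 160.4 kip.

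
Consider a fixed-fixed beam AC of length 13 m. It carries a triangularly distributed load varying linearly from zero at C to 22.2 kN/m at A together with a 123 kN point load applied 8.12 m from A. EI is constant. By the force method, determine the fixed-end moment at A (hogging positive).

M_A = 328.3 kN·m

Release both end moments; the primary structure is a simply-supported span AC with redundants M_A and M_C.
End rotations of the released simple span under the applied load (×1/EI):
  at A: triangular load, peak 22.2: w₀L³/(45EI) = 1084/EI
  at C: triangular load, peak 22.2: 7w₀L³/(360EI) = 948.4/EI
  at A: point load 123 at a = 8.12: Pab(L + b)/(6LEI) = 1117/EI
  at C: point load 123 at a = 8.12: Pab(L + a)/(6LEI) = 1320/EI
  θ_A0 = 2201/EI,  θ_C0 = 2268/EI
Flexibility coefficients: a unit moment at one end gives L/(3EI) there and L/(6EI) at the far end, so f₁₁ = f₂₂ = 4.333/EI and f₁₂ = f₂₁ = 2.167/EI.
Compatibility — zero rotation at each built-in end:
  4.333 M_A + 2.167 M_C = 2201
  2.167 M_A + 4.333 M_C = 2268
Solving the pair gives M_A = 328.3 kN·m and M_C = 359.2 kN·m (hogging).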